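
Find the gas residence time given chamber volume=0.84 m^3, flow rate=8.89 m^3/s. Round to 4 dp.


tau = V / Q_flow
tau = 0.84 / 8.89 = 0.0945 s


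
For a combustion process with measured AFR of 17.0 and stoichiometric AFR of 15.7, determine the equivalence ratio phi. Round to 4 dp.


phi = AFR_stoich / AFR_actual
phi = 15.7 / 17.0 = 0.9235


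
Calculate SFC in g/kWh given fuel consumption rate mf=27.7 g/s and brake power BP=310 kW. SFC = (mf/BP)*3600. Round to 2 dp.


SFC = (mf / BP) * 3600
Rate = 27.7 / 310 = 0.089355 g/(s*kW)
SFC = 0.089355 * 3600 = 321.68 g/kWh


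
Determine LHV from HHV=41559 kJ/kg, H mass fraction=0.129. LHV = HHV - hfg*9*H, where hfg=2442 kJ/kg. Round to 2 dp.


LHV = HHV - hfg * 9 * H
Water correction = 2442 * 9 * 0.129 = 2835.162 kJ/kg
LHV = 41559 - 2835.162 = 38723.84 kJ/kg


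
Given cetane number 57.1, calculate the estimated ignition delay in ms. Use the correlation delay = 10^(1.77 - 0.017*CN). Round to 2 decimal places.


delay = 10^(1.77 - 0.017*CN)
Exponent = 1.77 - 0.017*57.1 = 0.7993
delay = 10^0.7993 = 6.30 ms


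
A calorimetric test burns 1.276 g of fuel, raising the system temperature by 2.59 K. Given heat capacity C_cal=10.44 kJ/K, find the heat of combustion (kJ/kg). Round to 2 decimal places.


Hc = C_cal * delta_T / m_fuel
Q_released = 10.44 * 2.59 = 27.0396 kJ
m_fuel = 1.276 g = 1.276/1000 kg = 0.001276 kg
Hc = 27.0396 / 0.001276 = 21190.91 kJ/kg


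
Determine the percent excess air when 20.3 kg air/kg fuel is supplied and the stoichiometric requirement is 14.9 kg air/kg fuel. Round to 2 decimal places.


Excess air = actual - stoichiometric = 20.3 - 14.9 = 5.40 kg/kg fuel
Excess air % = (excess / stoich) * 100 = (5.40 / 14.9) * 100 = 36.24%


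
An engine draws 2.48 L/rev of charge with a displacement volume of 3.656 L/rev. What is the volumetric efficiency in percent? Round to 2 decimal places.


eta_v = (V_actual / V_disp) * 100
Ratio = 2.48 / 3.656 = 0.6783
eta_v = 0.6783 * 100 = 67.83%


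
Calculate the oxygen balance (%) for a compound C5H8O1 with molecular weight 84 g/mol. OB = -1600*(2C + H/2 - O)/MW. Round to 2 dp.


OB = -1600 * (2C + H/2 - O) / MW
Inner = 2*5 + 8/2 - 1 = 13.00
OB = -1600 * 13.00 / 84 = -247.62%


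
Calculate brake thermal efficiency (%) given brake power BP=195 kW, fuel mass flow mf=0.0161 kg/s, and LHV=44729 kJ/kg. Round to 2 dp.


eta_BTE = (BP / (mf * LHV)) * 100
Denominator = 0.0161 * 44729 = 720.1369 kW
eta_BTE = (195 / 720.1369) * 100 = 27.08%


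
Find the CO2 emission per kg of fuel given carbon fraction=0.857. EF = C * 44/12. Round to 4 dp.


EF = C_frac * (M_CO2 / M_C)
EF = 0.857 * (44/12)
EF = 0.857 * 3.666667 = 3.1423 kg_CO2/kg_fuel


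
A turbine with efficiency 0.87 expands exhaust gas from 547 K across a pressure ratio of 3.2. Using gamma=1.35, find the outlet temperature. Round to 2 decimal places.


T_out = T_in * (1 - eta * (1 - PR^(-(gamma-1)/gamma)))
Exponent = -(1.35-1)/1.35 = -0.25925926
PR^exp = 3.2^(-0.25925926) = 0.73966521
Factor = 1 - 0.87*(1 - 0.73966521) = 0.77350873
T_out = 547 * 0.77350873 = 423.11 K


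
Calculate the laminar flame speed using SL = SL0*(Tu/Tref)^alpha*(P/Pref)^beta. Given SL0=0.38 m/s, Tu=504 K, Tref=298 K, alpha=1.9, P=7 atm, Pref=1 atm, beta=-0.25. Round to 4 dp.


SL = SL0 * (Tu/Tref)^alpha * (P/Pref)^beta
T ratio = 504/298 = 1.69127517
(T ratio)^alpha = 1.69127517^1.9 = 2.713983
(P/Pref)^beta = 7^(-0.25) = 0.614788
SL = 0.38 * 2.713983 * 0.614788 = 0.6340 m/s


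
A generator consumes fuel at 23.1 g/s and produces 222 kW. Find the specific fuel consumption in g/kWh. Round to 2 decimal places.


SFC = (mf / BP) * 3600
Rate = 23.1 / 222 = 0.104054 g/(s*kW)
SFC = 0.104054 * 3600 = 374.59 g/kWh


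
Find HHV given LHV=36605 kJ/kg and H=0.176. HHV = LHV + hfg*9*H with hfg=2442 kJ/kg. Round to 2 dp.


HHV = LHV + hfg * 9 * H
Water addition = 2442 * 9 * 0.176 = 3868.128 kJ/kg
HHV = 36605 + 3868.128 = 40473.13 kJ/kg


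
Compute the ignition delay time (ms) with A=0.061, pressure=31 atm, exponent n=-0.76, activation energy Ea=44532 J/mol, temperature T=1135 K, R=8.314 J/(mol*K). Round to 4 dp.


tau = A * P^n * exp(Ea/(R*T))
P^n = 31^(-0.76) = 0.07354703
Ea/(R*T) = 44532/(8.314*1135) = 4.719178
exp(Ea/(R*T)) = 112.076040
tau = 0.061 * 0.07354703 * 112.076040 = 0.5028 ms


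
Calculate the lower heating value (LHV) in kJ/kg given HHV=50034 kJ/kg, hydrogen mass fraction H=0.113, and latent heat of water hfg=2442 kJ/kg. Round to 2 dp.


LHV = HHV - hfg * 9 * H
Water correction = 2442 * 9 * 0.113 = 2483.514 kJ/kg
LHV = 50034 - 2483.514 = 47550.49 kJ/kg


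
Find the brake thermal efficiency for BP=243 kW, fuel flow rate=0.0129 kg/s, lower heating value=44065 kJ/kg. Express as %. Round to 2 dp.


eta_BTE = (BP / (mf * LHV)) * 100
Denominator = 0.0129 * 44065 = 568.4385 kW
eta_BTE = (243 / 568.4385) * 100 = 42.75%


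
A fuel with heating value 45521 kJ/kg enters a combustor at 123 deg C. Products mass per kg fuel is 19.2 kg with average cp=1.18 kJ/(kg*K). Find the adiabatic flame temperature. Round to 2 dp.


T_ad = T_in + Hc / (m_p * cp)
Denominator = 19.2 * 1.18 = 22.6560
Temperature rise = 45521 / 22.6560 = 2009.22 K
T_ad = 123 + 2009.22 = 2132.22 deg C


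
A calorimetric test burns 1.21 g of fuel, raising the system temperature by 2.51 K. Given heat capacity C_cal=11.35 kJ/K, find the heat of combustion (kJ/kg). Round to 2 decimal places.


Hc = C_cal * delta_T / m_fuel
Q_released = 11.35 * 2.51 = 28.4885 kJ
m_fuel = 1.21 g = 1.21/1000 kg = 0.001210 kg
Hc = 28.4885 / 0.001210 = 23544.21 kJ/kg


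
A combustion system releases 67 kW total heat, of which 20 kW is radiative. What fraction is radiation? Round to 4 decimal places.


f_rad = Q_rad / Q_total
f_rad = 20 / 67 = 0.2985


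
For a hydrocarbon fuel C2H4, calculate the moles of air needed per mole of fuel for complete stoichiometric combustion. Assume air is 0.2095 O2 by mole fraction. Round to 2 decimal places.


Balanced combustion: C2H4 + 3 O2 -> 2 CO2 + 2 H2O
O2 needed = C + H/4 = 2 + 4/4 = 3.00 moles
Air moles = O2 / 0.2095 = 3.00 / 0.2095 = 14.32 moles air


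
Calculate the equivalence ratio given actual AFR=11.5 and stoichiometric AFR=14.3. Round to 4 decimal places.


phi = AFR_stoich / AFR_actual
phi = 14.3 / 11.5 = 1.2435


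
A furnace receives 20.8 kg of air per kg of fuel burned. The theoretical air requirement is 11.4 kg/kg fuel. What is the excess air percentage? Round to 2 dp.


Excess air = actual - stoichiometric = 20.8 - 11.4 = 9.40 kg/kg fuel
Excess air % = (excess / stoich) * 100 = (9.40 / 11.4) * 100 = 82.46%


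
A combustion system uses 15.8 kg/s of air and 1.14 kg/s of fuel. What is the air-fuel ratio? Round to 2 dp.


AFR = m_air / m_fuel
AFR = 15.8 / 1.14 = 13.86


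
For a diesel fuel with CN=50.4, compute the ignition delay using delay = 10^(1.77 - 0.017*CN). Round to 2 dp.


delay = 10^(1.77 - 0.017*CN)
Exponent = 1.77 - 0.017*50.4 = 0.9132
delay = 10^0.9132 = 8.19 ms


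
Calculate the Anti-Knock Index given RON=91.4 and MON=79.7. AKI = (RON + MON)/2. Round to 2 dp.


AKI = (RON + MON) / 2
AKI = (91.4 + 79.7) / 2
AKI = 171.1 / 2 = 85.55


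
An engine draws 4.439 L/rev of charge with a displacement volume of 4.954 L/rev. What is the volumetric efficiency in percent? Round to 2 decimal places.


eta_v = (V_actual / V_disp) * 100
Ratio = 4.439 / 4.954 = 0.8960
eta_v = 0.8960 * 100 = 89.60%


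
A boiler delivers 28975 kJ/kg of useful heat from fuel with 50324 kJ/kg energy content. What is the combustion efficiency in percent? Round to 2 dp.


Efficiency = (Q_useful / Q_fuel) * 100
Efficiency = (28975 / 50324) * 100
Efficiency = 0.5758 * 100 = 57.58%


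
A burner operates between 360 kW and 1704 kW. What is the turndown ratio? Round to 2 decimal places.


TDR = Q_max / Q_min
TDR = 1704 / 360 = 4.73


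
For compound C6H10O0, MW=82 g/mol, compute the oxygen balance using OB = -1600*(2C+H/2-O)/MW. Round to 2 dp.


OB = -1600 * (2C + H/2 - O) / MW
Inner = 2*6 + 10/2 - 0 = 17.00
OB = -1600 * 17.00 / 82 = -331.71%


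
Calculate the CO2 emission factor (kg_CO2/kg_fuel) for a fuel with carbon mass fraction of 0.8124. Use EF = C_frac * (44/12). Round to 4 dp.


EF = C_frac * (M_CO2 / M_C)
EF = 0.8124 * (44/12)
EF = 0.8124 * 3.666667 = 2.9788 kg_CO2/kg_fuel


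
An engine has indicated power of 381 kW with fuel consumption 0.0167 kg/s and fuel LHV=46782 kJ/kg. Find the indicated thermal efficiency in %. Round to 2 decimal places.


eta_ith = (IP / (mf * LHV)) * 100
Denominator = 0.0167 * 46782 = 781.2594 kW
eta_ith = (381 / 781.2594) * 100 = 48.77%


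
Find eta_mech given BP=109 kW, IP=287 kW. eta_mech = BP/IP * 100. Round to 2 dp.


eta_mech = (BP / IP) * 100
Ratio = 109 / 287 = 0.3798
eta_mech = 0.3798 * 100 = 37.98%


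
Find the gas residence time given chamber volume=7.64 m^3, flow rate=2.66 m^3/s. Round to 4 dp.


tau = V / Q_flow
tau = 7.64 / 2.66 = 2.8722 s


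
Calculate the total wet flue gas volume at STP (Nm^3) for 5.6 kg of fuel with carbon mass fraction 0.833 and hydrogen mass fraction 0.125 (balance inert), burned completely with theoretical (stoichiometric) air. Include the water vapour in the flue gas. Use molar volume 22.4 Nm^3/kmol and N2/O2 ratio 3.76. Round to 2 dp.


Per kg fuel: CO2 = (C/12 kmol)*22.4 = (0.833/12)*22.4 = 1.55493 Nm^3
Per kg fuel: H2O = (H/2 kmol)*22.4 = (0.125/2)*22.4 = 1.40000 Nm^3
O2 needed per kg fuel = C/12 + H/4 = 0.833/12 + 0.125/4 = 0.10066667 kmol
Per kg fuel: N2 = O2*3.76*22.4 = 0.10066667*3.76*22.4 = 8.47855 Nm^3
Total per kg = 1.55493 + 1.40000 + 8.47855 = 11.43348 Nm^3
Total = 11.43348 * 5.6 = 64.03 Nm^3


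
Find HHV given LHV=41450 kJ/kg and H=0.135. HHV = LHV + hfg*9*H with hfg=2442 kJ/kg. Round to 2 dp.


HHV = LHV + hfg * 9 * H
Water addition = 2442 * 9 * 0.135 = 2967.030 kJ/kg
HHV = 41450 + 2967.030 = 44417.03 kJ/kg


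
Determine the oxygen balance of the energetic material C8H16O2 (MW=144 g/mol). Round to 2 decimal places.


OB = -1600 * (2C + H/2 - O) / MW
Inner = 2*8 + 16/2 - 2 = 22.00
OB = -1600 * 22.00 / 144 = -244.44%


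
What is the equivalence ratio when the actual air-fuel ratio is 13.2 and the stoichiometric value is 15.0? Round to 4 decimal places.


phi = AFR_stoich / AFR_actual
phi = 15.0 / 13.2 = 1.1364


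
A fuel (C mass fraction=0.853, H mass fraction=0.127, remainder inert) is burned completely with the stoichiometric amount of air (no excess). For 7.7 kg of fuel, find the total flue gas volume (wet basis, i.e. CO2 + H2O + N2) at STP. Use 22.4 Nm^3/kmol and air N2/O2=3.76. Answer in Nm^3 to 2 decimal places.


Per kg fuel: CO2 = (C/12 kmol)*22.4 = (0.853/12)*22.4 = 1.59227 Nm^3
Per kg fuel: H2O = (H/2 kmol)*22.4 = (0.127/2)*22.4 = 1.42240 Nm^3
O2 needed per kg fuel = C/12 + H/4 = 0.853/12 + 0.127/4 = 0.10283333 kmol
Per kg fuel: N2 = O2*3.76*22.4 = 0.10283333*3.76*22.4 = 8.66103 Nm^3
Total per kg = 1.59227 + 1.42240 + 8.66103 = 11.67570 Nm^3
Total = 11.67570 * 7.7 = 89.90 Nm^3


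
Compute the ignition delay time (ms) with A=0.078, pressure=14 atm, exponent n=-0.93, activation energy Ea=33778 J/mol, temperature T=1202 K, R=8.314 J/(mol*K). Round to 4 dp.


tau = A * P^n * exp(Ea/(R*T))
P^n = 14^(-0.93) = 0.08592132
Ea/(R*T) = 33778/(8.314*1202) = 3.380021
exp(Ea/(R*T)) = 29.371398
tau = 0.078 * 0.08592132 * 29.371398 = 0.1968 ms


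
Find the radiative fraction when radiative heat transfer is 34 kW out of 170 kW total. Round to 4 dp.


f_rad = Q_rad / Q_total
f_rad = 34 / 170 = 0.2000


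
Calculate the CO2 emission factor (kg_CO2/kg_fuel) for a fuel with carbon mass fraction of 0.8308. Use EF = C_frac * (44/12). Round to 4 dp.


EF = C_frac * (M_CO2 / M_C)
EF = 0.8308 * (44/12)
EF = 0.8308 * 3.666667 = 3.0463 kg_CO2/kg_fuel


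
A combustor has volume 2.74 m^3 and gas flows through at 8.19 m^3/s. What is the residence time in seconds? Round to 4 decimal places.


tau = V / Q_flow
tau = 2.74 / 8.19 = 0.3346 s


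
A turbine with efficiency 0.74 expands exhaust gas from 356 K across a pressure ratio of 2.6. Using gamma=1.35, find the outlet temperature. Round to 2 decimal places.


T_out = T_in * (1 - eta * (1 - PR^(-(gamma-1)/gamma)))
Exponent = -(1.35-1)/1.35 = -0.25925926
PR^exp = 2.6^(-0.25925926) = 0.78057442
Factor = 1 - 0.74*(1 - 0.78057442) = 0.83762507
T_out = 356 * 0.83762507 = 298.19 K


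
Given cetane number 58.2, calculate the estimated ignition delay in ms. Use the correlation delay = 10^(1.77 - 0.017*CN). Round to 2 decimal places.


delay = 10^(1.77 - 0.017*CN)
Exponent = 1.77 - 0.017*58.2 = 0.7806
delay = 10^0.7806 = 6.03 ms


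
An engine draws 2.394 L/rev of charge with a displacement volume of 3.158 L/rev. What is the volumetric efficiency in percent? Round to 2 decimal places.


eta_v = (V_actual / V_disp) * 100
Ratio = 2.394 / 3.158 = 0.7581
eta_v = 0.7581 * 100 = 75.81%


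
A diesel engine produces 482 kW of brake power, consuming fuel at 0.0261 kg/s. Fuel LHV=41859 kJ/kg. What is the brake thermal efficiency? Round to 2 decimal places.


eta_BTE = (BP / (mf * LHV)) * 100
Denominator = 0.0261 * 41859 = 1092.5199 kW
eta_BTE = (482 / 1092.5199) * 100 = 44.12%


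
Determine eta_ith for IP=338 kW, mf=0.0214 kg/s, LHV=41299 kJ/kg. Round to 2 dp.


eta_ith = (IP / (mf * LHV)) * 100
Denominator = 0.0214 * 41299 = 883.7986 kW
eta_ith = (338 / 883.7986) * 100 = 38.24%


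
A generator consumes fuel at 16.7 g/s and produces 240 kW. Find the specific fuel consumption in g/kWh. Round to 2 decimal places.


SFC = (mf / BP) * 3600
Rate = 16.7 / 240 = 0.069583 g/(s*kW)
SFC = 0.069583 * 3600 = 250.50 g/kWh


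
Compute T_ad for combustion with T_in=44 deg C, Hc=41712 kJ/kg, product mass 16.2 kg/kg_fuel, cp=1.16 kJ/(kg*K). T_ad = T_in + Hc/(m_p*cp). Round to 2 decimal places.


T_ad = T_in + Hc / (m_p * cp)
Denominator = 16.2 * 1.16 = 18.7920
Temperature rise = 41712 / 18.7920 = 2219.67 K
T_ad = 44 + 2219.67 = 2263.67 deg C


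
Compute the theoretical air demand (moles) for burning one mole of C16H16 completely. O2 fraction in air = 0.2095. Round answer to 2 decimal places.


Balanced combustion: C16H16 + 20 O2 -> 16 CO2 + 8 H2O
O2 needed = C + H/4 = 16 + 16/4 = 20.00 moles
Air moles = O2 / 0.2095 = 20.00 / 0.2095 = 95.47 moles air


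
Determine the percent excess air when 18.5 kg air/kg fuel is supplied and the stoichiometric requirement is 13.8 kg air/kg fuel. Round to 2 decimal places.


Excess air = actual - stoichiometric = 18.5 - 13.8 = 4.70 kg/kg fuel
Excess air % = (excess / stoich) * 100 = (4.70 / 13.8) * 100 = 34.06%


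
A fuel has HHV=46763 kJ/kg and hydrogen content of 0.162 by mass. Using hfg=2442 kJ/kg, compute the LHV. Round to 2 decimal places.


LHV = HHV - hfg * 9 * H
Water correction = 2442 * 9 * 0.162 = 3560.436 kJ/kg
LHV = 46763 - 3560.436 = 43202.56 kJ/kg


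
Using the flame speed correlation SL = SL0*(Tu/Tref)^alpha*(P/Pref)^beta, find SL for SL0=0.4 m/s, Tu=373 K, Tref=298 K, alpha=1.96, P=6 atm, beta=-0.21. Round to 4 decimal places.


SL = SL0 * (Tu/Tref)^alpha * (P/Pref)^beta
T ratio = 373/298 = 1.25167785
(T ratio)^alpha = 1.25167785^1.96 = 1.552692
(P/Pref)^beta = 6^(-0.21) = 0.686417
SL = 0.4 * 1.552692 * 0.686417 = 0.4263 m/s


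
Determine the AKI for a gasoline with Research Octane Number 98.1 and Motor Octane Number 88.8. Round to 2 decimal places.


AKI = (RON + MON) / 2
AKI = (98.1 + 88.8) / 2
AKI = 186.9 / 2 = 93.45


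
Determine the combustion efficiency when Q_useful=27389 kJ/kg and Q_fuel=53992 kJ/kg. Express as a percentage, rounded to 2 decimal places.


Efficiency = (Q_useful / Q_fuel) * 100
Efficiency = (27389 / 53992) * 100
Efficiency = 0.5073 * 100 = 50.73%


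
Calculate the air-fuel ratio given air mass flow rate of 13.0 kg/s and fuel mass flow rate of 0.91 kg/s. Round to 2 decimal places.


AFR = m_air / m_fuel
AFR = 13.0 / 0.91 = 14.29


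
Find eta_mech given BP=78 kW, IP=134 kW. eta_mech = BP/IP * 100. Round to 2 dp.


eta_mech = (BP / IP) * 100
Ratio = 78 / 134 = 0.5821
eta_mech = 0.5821 * 100 = 58.21%


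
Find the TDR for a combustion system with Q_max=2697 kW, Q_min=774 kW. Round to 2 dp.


TDR = Q_max / Q_min
TDR = 2697 / 774 = 3.48


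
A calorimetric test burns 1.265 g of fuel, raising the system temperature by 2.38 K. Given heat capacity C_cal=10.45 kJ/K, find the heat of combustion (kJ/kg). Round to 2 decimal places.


Hc = C_cal * delta_T / m_fuel
Q_released = 10.45 * 2.38 = 24.8710 kJ
m_fuel = 1.265 g = 1.265/1000 kg = 0.001265 kg
Hc = 24.8710 / 0.001265 = 19660.87 kJ/kg


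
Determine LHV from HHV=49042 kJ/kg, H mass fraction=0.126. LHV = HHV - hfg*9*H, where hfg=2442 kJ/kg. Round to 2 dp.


LHV = HHV - hfg * 9 * H
Water correction = 2442 * 9 * 0.126 = 2769.228 kJ/kg
LHV = 49042 - 2769.228 = 46272.77 kJ/kg


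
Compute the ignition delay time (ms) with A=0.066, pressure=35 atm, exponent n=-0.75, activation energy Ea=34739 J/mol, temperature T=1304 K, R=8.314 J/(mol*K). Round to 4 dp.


tau = A * P^n * exp(Ea/(R*T))
P^n = 35^(-0.75) = 0.06949427
Ea/(R*T) = 34739/(8.314*1304) = 3.204274
exp(Ea/(R*T)) = 24.637617
tau = 0.066 * 0.06949427 * 24.637617 = 0.1130 ms


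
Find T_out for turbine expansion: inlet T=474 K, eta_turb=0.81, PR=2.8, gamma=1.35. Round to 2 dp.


T_out = T_in * (1 - eta * (1 - PR^(-(gamma-1)/gamma)))
Exponent = -(1.35-1)/1.35 = -0.25925926
PR^exp = 2.8^(-0.25925926) = 0.76572026
Factor = 1 - 0.81*(1 - 0.76572026) = 0.81023341
T_out = 474 * 0.81023341 = 384.05 K


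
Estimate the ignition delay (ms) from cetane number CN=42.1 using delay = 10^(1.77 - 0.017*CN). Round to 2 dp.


delay = 10^(1.77 - 0.017*CN)
Exponent = 1.77 - 0.017*42.1 = 1.0543
delay = 10^1.0543 = 11.33 ms


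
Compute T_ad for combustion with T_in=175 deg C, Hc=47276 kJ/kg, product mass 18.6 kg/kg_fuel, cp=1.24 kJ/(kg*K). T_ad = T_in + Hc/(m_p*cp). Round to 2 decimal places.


T_ad = T_in + Hc / (m_p * cp)
Denominator = 18.6 * 1.24 = 23.0640
Temperature rise = 47276 / 23.0640 = 2049.77 K
T_ad = 175 + 2049.77 = 2224.77 deg C


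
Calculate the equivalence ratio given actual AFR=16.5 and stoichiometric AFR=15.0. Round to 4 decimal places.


phi = AFR_stoich / AFR_actual
phi = 15.0 / 16.5 = 0.9091


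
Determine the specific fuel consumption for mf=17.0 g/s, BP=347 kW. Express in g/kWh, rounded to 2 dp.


SFC = (mf / BP) * 3600
Rate = 17.0 / 347 = 0.048991 g/(s*kW)
SFC = 0.048991 * 3600 = 176.37 g/kWh


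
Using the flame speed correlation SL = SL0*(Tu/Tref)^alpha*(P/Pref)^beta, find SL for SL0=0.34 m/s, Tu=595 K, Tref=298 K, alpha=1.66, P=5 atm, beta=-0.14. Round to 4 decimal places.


SL = SL0 * (Tu/Tref)^alpha * (P/Pref)^beta
T ratio = 595/298 = 1.99664430
(T ratio)^alpha = 1.99664430^1.66 = 3.151368
(P/Pref)^beta = 5^(-0.14) = 0.798260
SL = 0.34 * 3.151368 * 0.798260 = 0.8553 m/s


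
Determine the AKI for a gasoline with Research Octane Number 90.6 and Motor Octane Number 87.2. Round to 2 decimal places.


AKI = (RON + MON) / 2
AKI = (90.6 + 87.2) / 2
AKI = 177.8 / 2 = 88.90


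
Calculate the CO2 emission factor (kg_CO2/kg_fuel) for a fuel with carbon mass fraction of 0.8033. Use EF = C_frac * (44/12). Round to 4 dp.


EF = C_frac * (M_CO2 / M_C)
EF = 0.8033 * (44/12)
EF = 0.8033 * 3.666667 = 2.9454 kg_CO2/kg_fuel


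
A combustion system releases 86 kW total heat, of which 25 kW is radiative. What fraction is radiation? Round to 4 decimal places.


f_rad = Q_rad / Q_total
f_rad = 25 / 86 = 0.2907


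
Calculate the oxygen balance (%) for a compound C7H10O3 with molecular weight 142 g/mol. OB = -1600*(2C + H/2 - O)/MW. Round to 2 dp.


OB = -1600 * (2C + H/2 - O) / MW
Inner = 2*7 + 10/2 - 3 = 16.00
OB = -1600 * 16.00 / 142 = -180.28%


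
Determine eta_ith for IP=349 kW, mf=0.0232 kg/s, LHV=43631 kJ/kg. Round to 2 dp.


eta_ith = (IP / (mf * LHV)) * 100
Denominator = 0.0232 * 43631 = 1012.2392 kW
eta_ith = (349 / 1012.2392) * 100 = 34.48%


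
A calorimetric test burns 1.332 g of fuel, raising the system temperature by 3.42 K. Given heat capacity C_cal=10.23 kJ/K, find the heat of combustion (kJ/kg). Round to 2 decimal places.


Hc = C_cal * delta_T / m_fuel
Q_released = 10.23 * 3.42 = 34.9866 kJ
m_fuel = 1.332 g = 1.332/1000 kg = 0.001332 kg
Hc = 34.9866 / 0.001332 = 26266.22 kJ/kg


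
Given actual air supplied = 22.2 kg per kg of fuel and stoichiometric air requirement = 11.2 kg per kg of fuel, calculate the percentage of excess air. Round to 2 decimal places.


Excess air = actual - stoichiometric = 22.2 - 11.2 = 11.00 kg/kg fuel
Excess air % = (excess / stoich) * 100 = (11.00 / 11.2) * 100 = 98.21%


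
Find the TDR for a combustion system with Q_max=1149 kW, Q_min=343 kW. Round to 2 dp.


TDR = Q_max / Q_min
TDR = 1149 / 343 = 3.35


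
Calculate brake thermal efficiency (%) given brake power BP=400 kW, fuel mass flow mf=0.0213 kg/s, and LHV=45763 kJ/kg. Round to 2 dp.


eta_BTE = (BP / (mf * LHV)) * 100
Denominator = 0.0213 * 45763 = 974.7519 kW
eta_BTE = (400 / 974.7519) * 100 = 41.04%


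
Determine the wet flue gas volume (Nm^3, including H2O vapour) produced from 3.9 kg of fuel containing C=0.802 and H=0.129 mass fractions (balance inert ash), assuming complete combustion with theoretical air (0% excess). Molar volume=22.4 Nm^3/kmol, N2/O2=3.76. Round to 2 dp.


Per kg fuel: CO2 = (C/12 kmol)*22.4 = (0.802/12)*22.4 = 1.49707 Nm^3
Per kg fuel: H2O = (H/2 kmol)*22.4 = (0.129/2)*22.4 = 1.44480 Nm^3
O2 needed per kg fuel = C/12 + H/4 = 0.802/12 + 0.129/4 = 0.09908333 kmol
Per kg fuel: N2 = O2*3.76*22.4 = 0.09908333*3.76*22.4 = 8.34519 Nm^3
Total per kg = 1.49707 + 1.44480 + 8.34519 = 11.28706 Nm^3
Total = 11.28706 * 3.9 = 44.02 Nm^3


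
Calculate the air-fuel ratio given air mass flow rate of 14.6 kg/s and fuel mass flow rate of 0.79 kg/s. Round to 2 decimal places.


AFR = m_air / m_fuel
AFR = 14.6 / 0.79 = 18.48


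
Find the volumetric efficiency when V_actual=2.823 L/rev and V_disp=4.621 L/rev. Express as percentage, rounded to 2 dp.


eta_v = (V_actual / V_disp) * 100
Ratio = 2.823 / 4.621 = 0.6109
eta_v = 0.6109 * 100 = 61.09%


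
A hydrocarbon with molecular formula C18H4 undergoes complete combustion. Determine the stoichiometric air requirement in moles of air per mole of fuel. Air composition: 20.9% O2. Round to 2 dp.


Balanced combustion: C18H4 + 19 O2 -> 18 CO2 + 2 H2O
O2 needed = C + H/4 = 18 + 4/4 = 19.00 moles
Air moles = O2 / 0.209 = 19.00 / 0.209 = 90.91 moles air


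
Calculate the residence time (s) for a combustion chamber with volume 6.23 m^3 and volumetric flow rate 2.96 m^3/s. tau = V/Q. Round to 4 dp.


tau = V / Q_flow
tau = 6.23 / 2.96 = 2.1047 s


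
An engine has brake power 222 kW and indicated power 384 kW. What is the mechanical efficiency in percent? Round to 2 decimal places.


eta_mech = (BP / IP) * 100
Ratio = 222 / 384 = 0.5781
eta_mech = 0.5781 * 100 = 57.81%


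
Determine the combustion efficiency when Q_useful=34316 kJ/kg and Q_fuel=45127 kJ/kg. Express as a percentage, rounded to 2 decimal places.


Efficiency = (Q_useful / Q_fuel) * 100
Efficiency = (34316 / 45127) * 100
Efficiency = 0.7604 * 100 = 76.04%


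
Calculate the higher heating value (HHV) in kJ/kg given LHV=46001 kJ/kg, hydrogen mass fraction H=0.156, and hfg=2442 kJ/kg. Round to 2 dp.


HHV = LHV + hfg * 9 * H
Water addition = 2442 * 9 * 0.156 = 3428.568 kJ/kg
HHV = 46001 + 3428.568 = 49429.57 kJ/kg


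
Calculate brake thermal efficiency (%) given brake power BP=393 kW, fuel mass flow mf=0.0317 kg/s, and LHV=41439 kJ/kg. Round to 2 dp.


eta_BTE = (BP / (mf * LHV)) * 100
Denominator = 0.0317 * 41439 = 1313.6163 kW
eta_BTE = (393 / 1313.6163) * 100 = 29.92%


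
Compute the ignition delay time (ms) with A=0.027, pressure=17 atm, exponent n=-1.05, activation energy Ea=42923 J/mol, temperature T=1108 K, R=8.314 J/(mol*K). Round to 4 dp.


tau = A * P^n * exp(Ea/(R*T))
P^n = 17^(-1.05) = 0.05105387
Ea/(R*T) = 42923/(8.314*1108) = 4.659510
exp(Ea/(R*T)) = 105.584378
tau = 0.027 * 0.05105387 * 105.584378 = 0.1455 ms


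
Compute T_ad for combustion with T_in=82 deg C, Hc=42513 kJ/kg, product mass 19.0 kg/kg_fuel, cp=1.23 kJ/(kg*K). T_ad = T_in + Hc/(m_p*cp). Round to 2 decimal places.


T_ad = T_in + Hc / (m_p * cp)
Denominator = 19.0 * 1.23 = 23.3700
Temperature rise = 42513 / 23.3700 = 1819.13 K
T_ad = 82 + 1819.13 = 1901.13 deg C


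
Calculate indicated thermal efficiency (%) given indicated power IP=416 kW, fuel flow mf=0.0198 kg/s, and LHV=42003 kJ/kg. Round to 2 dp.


eta_ith = (IP / (mf * LHV)) * 100
Denominator = 0.0198 * 42003 = 831.6594 kW
eta_ith = (416 / 831.6594) * 100 = 50.02%


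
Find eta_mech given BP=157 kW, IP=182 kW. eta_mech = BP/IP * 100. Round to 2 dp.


eta_mech = (BP / IP) * 100
Ratio = 157 / 182 = 0.8626
eta_mech = 0.8626 * 100 = 86.26%


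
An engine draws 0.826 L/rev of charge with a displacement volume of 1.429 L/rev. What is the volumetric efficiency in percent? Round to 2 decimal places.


eta_v = (V_actual / V_disp) * 100
Ratio = 0.826 / 1.429 = 0.5780
eta_v = 0.5780 * 100 = 57.80%


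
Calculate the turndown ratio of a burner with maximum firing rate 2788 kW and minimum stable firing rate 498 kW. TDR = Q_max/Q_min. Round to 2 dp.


TDR = Q_max / Q_min
TDR = 2788 / 498 = 5.60


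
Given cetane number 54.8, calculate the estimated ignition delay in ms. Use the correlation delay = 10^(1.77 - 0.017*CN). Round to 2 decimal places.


delay = 10^(1.77 - 0.017*CN)
Exponent = 1.77 - 0.017*54.8 = 0.8384
delay = 10^0.8384 = 6.89 ms


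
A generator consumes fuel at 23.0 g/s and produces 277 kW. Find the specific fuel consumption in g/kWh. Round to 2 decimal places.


SFC = (mf / BP) * 3600
Rate = 23.0 / 277 = 0.083032 g/(s*kW)
SFC = 0.083032 * 3600 = 298.92 g/kWh


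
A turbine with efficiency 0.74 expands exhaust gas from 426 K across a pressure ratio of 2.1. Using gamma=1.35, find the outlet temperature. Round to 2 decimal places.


T_out = T_in * (1 - eta * (1 - PR^(-(gamma-1)/gamma)))
Exponent = -(1.35-1)/1.35 = -0.25925926
PR^exp = 2.1^(-0.25925926) = 0.82501466
Factor = 1 - 0.74*(1 - 0.82501466) = 0.87051085
T_out = 426 * 0.87051085 = 370.84 K


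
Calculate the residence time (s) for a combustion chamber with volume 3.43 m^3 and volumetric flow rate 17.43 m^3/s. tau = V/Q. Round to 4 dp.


tau = V / Q_flow
tau = 3.43 / 17.43 = 0.1968 s


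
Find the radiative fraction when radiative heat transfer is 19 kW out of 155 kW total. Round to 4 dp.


f_rad = Q_rad / Q_total
f_rad = 19 / 155 = 0.1226


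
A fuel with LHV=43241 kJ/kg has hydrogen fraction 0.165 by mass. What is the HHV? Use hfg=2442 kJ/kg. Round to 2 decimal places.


HHV = LHV + hfg * 9 * H
Water addition = 2442 * 9 * 0.165 = 3626.370 kJ/kg
HHV = 43241 + 3626.370 = 46867.37 kJ/kg


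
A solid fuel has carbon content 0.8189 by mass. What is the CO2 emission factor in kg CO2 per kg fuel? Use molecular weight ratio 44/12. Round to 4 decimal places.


EF = C_frac * (M_CO2 / M_C)
EF = 0.8189 * (44/12)
EF = 0.8189 * 3.666667 = 3.0026 kg_CO2/kg_fuel


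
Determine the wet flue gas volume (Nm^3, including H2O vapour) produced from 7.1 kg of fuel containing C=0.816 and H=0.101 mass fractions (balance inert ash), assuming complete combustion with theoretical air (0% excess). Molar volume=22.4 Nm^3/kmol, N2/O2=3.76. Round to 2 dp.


Per kg fuel: CO2 = (C/12 kmol)*22.4 = (0.816/12)*22.4 = 1.52320 Nm^3
Per kg fuel: H2O = (H/2 kmol)*22.4 = (0.101/2)*22.4 = 1.13120 Nm^3
O2 needed per kg fuel = C/12 + H/4 = 0.816/12 + 0.101/4 = 0.09325000 kmol
Per kg fuel: N2 = O2*3.76*22.4 = 0.09325000*3.76*22.4 = 7.85389 Nm^3
Total per kg = 1.52320 + 1.13120 + 7.85389 = 10.50829 Nm^3
Total = 10.50829 * 7.1 = 74.61 Nm^3


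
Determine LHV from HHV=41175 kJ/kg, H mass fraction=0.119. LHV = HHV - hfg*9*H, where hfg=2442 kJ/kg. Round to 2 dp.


LHV = HHV - hfg * 9 * H
Water correction = 2442 * 9 * 0.119 = 2615.382 kJ/kg
LHV = 41175 - 2615.382 = 38559.62 kJ/kg


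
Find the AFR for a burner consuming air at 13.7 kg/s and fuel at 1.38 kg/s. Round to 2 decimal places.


AFR = m_air / m_fuel
AFR = 13.7 / 1.38 = 9.93


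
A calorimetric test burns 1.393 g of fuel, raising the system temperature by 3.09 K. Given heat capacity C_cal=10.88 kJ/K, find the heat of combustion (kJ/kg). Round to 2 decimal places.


Hc = C_cal * delta_T / m_fuel
Q_released = 10.88 * 3.09 = 33.6192 kJ
m_fuel = 1.393 g = 1.393/1000 kg = 0.001393 kg
Hc = 33.6192 / 0.001393 = 24134.39 kJ/kg


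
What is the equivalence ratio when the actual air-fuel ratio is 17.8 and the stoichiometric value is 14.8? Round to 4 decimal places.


phi = AFR_stoich / AFR_actual
phi = 14.8 / 17.8 = 0.8315


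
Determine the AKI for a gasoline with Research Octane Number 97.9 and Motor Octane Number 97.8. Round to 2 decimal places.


AKI = (RON + MON) / 2
AKI = (97.9 + 97.8) / 2
AKI = 195.7 / 2 = 97.85


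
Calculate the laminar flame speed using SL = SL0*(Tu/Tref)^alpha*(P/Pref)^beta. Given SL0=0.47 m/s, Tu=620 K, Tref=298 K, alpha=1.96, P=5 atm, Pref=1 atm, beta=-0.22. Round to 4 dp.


SL = SL0 * (Tu/Tref)^alpha * (P/Pref)^beta
T ratio = 620/298 = 2.08053691
(T ratio)^alpha = 2.08053691^1.96 = 4.203624
(P/Pref)^beta = 5^(-0.22) = 0.701821
SL = 0.47 * 4.203624 * 0.701821 = 1.3866 m/s


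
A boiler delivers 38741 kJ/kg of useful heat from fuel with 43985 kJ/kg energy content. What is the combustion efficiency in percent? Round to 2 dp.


Efficiency = (Q_useful / Q_fuel) * 100
Efficiency = (38741 / 43985) * 100
Efficiency = 0.8808 * 100 = 88.08%


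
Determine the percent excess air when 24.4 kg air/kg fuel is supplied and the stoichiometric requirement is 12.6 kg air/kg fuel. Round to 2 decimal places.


Excess air = actual - stoichiometric = 24.4 - 12.6 = 11.80 kg/kg fuel
Excess air % = (excess / stoich) * 100 = (11.80 / 12.6) * 100 = 93.65%


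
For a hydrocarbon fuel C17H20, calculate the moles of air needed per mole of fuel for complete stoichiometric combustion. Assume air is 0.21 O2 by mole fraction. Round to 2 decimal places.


Balanced combustion: C17H20 + 22 O2 -> 17 CO2 + 10 H2O
O2 needed = C + H/4 = 17 + 20/4 = 22.00 moles
Air moles = O2 / 0.21 = 22.00 / 0.21 = 104.76 moles air


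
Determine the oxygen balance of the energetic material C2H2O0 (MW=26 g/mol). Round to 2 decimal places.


OB = -1600 * (2C + H/2 - O) / MW
Inner = 2*2 + 2/2 - 0 = 5.00
OB = -1600 * 5.00 / 26 = -307.69%


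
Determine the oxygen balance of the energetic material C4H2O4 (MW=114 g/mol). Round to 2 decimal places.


OB = -1600 * (2C + H/2 - O) / MW
Inner = 2*4 + 2/2 - 4 = 5.00
OB = -1600 * 5.00 / 114 = -70.18%


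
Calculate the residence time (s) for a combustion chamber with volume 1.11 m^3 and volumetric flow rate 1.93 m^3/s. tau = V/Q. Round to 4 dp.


tau = V / Q_flow
tau = 1.11 / 1.93 = 0.5751 s


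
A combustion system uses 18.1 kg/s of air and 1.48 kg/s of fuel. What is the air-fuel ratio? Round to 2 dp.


AFR = m_air / m_fuel
AFR = 18.1 / 1.48 = 12.23


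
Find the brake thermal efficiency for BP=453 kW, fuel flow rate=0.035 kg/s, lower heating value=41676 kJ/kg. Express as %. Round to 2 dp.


eta_BTE = (BP / (mf * LHV)) * 100
Denominator = 0.035 * 41676 = 1458.6600 kW
eta_BTE = (453 / 1458.6600) * 100 = 31.06%


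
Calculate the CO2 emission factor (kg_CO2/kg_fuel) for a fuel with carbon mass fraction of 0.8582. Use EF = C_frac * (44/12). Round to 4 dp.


EF = C_frac * (M_CO2 / M_C)
EF = 0.8582 * (44/12)
EF = 0.8582 * 3.666667 = 3.1467 kg_CO2/kg_fuel


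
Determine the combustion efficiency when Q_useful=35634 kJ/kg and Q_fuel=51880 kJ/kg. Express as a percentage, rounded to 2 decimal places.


Efficiency = (Q_useful / Q_fuel) * 100
Efficiency = (35634 / 51880) * 100
Efficiency = 0.6869 * 100 = 68.69%


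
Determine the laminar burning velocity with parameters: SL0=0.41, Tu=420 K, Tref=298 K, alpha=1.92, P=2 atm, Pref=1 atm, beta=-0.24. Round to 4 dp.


SL = SL0 * (Tu/Tref)^alpha * (P/Pref)^beta
T ratio = 420/298 = 1.40939597
(T ratio)^alpha = 1.40939597^1.92 = 1.932606
(P/Pref)^beta = 2^(-0.24) = 0.846745
SL = 0.41 * 1.932606 * 0.846745 = 0.6709 m/s


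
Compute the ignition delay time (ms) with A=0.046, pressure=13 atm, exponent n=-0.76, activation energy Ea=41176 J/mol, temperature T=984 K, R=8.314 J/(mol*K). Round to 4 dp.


tau = A * P^n * exp(Ea/(R*T))
P^n = 13^(-0.76) = 0.14236494
Ea/(R*T) = 41176/(8.314*984) = 5.033140
exp(Ea/(R*T)) = 153.414023
tau = 0.046 * 0.14236494 * 153.414023 = 1.0047 ms


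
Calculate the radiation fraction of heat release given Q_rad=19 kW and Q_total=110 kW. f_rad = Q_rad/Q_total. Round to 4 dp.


f_rad = Q_rad / Q_total
f_rad = 19 / 110 = 0.1727


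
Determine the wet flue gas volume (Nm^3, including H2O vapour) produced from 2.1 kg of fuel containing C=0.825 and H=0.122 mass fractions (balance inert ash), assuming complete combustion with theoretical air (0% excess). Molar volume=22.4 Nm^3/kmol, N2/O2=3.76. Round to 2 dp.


Per kg fuel: CO2 = (C/12 kmol)*22.4 = (0.825/12)*22.4 = 1.54000 Nm^3
Per kg fuel: H2O = (H/2 kmol)*22.4 = (0.122/2)*22.4 = 1.36640 Nm^3
O2 needed per kg fuel = C/12 + H/4 = 0.825/12 + 0.122/4 = 0.09925000 kmol
Per kg fuel: N2 = O2*3.76*22.4 = 0.09925000*3.76*22.4 = 8.35923 Nm^3
Total per kg = 1.54000 + 1.36640 + 8.35923 = 11.26563 Nm^3
Total = 11.26563 * 2.1 = 23.66 Nm^3


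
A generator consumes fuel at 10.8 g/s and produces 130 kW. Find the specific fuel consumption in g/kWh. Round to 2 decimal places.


SFC = (mf / BP) * 3600
Rate = 10.8 / 130 = 0.083077 g/(s*kW)
SFC = 0.083077 * 3600 = 299.08 g/kWh


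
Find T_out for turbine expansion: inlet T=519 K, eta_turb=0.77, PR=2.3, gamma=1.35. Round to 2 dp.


T_out = T_in * (1 - eta * (1 - PR^(-(gamma-1)/gamma)))
Exponent = -(1.35-1)/1.35 = -0.25925926
PR^exp = 2.3^(-0.25925926) = 0.80578413
Factor = 1 - 0.77*(1 - 0.80578413) = 0.85045378
T_out = 519 * 0.85045378 = 441.39 K


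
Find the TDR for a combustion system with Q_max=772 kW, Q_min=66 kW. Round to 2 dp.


TDR = Q_max / Q_min
TDR = 772 / 66 = 11.70


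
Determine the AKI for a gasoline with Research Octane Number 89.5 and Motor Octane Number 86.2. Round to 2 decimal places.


AKI = (RON + MON) / 2
AKI = (89.5 + 86.2) / 2
AKI = 175.7 / 2 = 87.85


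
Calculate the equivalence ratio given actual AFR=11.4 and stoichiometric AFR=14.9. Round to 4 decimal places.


phi = AFR_stoich / AFR_actual
phi = 14.9 / 11.4 = 1.3070


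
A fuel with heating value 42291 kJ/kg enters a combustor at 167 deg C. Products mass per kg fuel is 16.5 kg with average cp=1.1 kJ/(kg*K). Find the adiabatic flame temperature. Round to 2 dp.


T_ad = T_in + Hc / (m_p * cp)
Denominator = 16.5 * 1.1 = 18.1500
Temperature rise = 42291 / 18.1500 = 2330.08 K
T_ad = 167 + 2330.08 = 2497.08 deg C


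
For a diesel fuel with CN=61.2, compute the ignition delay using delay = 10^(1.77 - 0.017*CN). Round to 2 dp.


delay = 10^(1.77 - 0.017*CN)
Exponent = 1.77 - 0.017*61.2 = 0.7296
delay = 10^0.7296 = 5.37 ms


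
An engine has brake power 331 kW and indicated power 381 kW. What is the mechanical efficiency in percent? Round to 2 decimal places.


eta_mech = (BP / IP) * 100
Ratio = 331 / 381 = 0.8688
eta_mech = 0.8688 * 100 = 86.88%


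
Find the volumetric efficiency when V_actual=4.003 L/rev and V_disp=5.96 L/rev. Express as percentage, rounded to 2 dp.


eta_v = (V_actual / V_disp) * 100
Ratio = 4.003 / 5.96 = 0.6716
eta_v = 0.6716 * 100 = 67.16%


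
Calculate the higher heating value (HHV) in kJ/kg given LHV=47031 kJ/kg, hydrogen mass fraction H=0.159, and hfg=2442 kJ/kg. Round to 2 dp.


HHV = LHV + hfg * 9 * H
Water addition = 2442 * 9 * 0.159 = 3494.502 kJ/kg
HHV = 47031 + 3494.502 = 50525.50 kJ/kg


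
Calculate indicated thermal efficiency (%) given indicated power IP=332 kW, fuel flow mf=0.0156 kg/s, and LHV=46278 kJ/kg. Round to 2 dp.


eta_ith = (IP / (mf * LHV)) * 100
Denominator = 0.0156 * 46278 = 721.9368 kW
eta_ith = (332 / 721.9368) * 100 = 45.99%


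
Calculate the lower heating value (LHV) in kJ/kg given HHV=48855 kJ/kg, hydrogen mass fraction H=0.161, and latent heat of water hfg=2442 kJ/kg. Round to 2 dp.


LHV = HHV - hfg * 9 * H
Water correction = 2442 * 9 * 0.161 = 3538.458 kJ/kg
LHV = 48855 - 3538.458 = 45316.54 kJ/kg


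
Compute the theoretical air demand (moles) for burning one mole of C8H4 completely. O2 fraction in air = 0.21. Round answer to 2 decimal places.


Balanced combustion: C8H4 + 9 O2 -> 8 CO2 + 2 H2O
O2 needed = C + H/4 = 8 + 4/4 = 9.00 moles
Air moles = O2 / 0.21 = 9.00 / 0.21 = 42.86 moles air


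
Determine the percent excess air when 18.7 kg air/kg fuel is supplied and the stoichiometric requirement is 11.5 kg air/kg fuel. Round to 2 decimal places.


Excess air = actual - stoichiometric = 18.7 - 11.5 = 7.20 kg/kg fuel
Excess air % = (excess / stoich) * 100 = (7.20 / 11.5) * 100 = 62.61%


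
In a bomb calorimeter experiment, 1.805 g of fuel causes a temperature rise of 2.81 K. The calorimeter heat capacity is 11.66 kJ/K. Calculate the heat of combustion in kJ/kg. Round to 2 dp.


Hc = C_cal * delta_T / m_fuel
Q_released = 11.66 * 2.81 = 32.7646 kJ
m_fuel = 1.805 g = 1.805/1000 kg = 0.001805 kg
Hc = 32.7646 / 0.001805 = 18152.13 kJ/kg


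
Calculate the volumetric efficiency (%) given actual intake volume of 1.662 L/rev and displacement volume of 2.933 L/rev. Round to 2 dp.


eta_v = (V_actual / V_disp) * 100
Ratio = 1.662 / 2.933 = 0.5667
eta_v = 0.5667 * 100 = 56.67%


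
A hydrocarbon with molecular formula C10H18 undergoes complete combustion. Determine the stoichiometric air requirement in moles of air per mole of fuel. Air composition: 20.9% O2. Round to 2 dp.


Balanced combustion: C10H18 + 14.5 O2 -> 10 CO2 + 9 H2O
O2 needed = C + H/4 = 10 + 18/4 = 14.50 moles
Air moles = O2 / 0.209 = 14.50 / 0.209 = 69.38 moles air


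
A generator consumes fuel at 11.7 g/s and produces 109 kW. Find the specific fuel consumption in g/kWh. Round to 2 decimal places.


SFC = (mf / BP) * 3600
Rate = 11.7 / 109 = 0.107339 g/(s*kW)
SFC = 0.107339 * 3600 = 386.42 g/kWh


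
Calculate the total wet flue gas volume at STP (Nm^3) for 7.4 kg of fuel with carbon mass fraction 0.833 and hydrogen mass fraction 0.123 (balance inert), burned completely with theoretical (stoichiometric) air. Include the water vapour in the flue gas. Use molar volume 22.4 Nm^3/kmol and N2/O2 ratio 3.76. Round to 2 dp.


Per kg fuel: CO2 = (C/12 kmol)*22.4 = (0.833/12)*22.4 = 1.55493 Nm^3
Per kg fuel: H2O = (H/2 kmol)*22.4 = (0.123/2)*22.4 = 1.37760 Nm^3
O2 needed per kg fuel = C/12 + H/4 = 0.833/12 + 0.123/4 = 0.10016667 kmol
Per kg fuel: N2 = O2*3.76*22.4 = 0.10016667*3.76*22.4 = 8.43644 Nm^3
Total per kg = 1.55493 + 1.37760 + 8.43644 = 11.36897 Nm^3
Total = 11.36897 * 7.4 = 84.13 Nm^3


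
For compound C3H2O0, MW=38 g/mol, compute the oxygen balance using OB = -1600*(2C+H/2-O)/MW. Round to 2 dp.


OB = -1600 * (2C + H/2 - O) / MW
Inner = 2*3 + 2/2 - 0 = 7.00
OB = -1600 * 7.00 / 38 = -294.74%


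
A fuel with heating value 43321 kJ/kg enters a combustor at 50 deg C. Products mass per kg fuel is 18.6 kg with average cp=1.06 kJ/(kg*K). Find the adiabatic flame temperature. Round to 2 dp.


T_ad = T_in + Hc / (m_p * cp)
Denominator = 18.6 * 1.06 = 19.7160
Temperature rise = 43321 / 19.7160 = 2197.25 K
T_ad = 50 + 2197.25 = 2247.25 deg C


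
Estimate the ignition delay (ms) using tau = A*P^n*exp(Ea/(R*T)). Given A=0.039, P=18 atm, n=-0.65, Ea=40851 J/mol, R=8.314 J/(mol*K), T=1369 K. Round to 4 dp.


tau = A * P^n * exp(Ea/(R*T))
P^n = 18^(-0.65) = 0.15278224
Ea/(R*T) = 40851/(8.314*1369) = 3.589130
exp(Ea/(R*T)) = 36.202576
tau = 0.039 * 0.15278224 * 36.202576 = 0.2157 ms
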